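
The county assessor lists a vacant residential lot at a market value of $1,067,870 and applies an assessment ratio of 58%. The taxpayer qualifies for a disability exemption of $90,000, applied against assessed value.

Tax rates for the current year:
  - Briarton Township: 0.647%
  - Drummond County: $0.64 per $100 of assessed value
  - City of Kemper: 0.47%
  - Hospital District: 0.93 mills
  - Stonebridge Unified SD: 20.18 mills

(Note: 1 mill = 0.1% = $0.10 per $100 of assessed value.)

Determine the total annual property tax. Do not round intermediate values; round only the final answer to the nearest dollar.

Assessed value = $1,067,870 × 0.58 = $619,364.6
Taxable value = $619,364.6 − $90,000 = $529,364.6
Briarton Township: $529,364.6 × 0.00647 = $3,424.988962
Drummond County: $529,364.6 × 0.0064 = $3,387.93344
City of Kemper: $529,364.6 × 0.0047 = $2,488.01362
Hospital District: $529,364.6 × 0.00093 = $492.309078
Stonebridge Unified SD: $529,364.6 × 0.02018 = $10,682.577628
Total = $20,475.822728

$20,476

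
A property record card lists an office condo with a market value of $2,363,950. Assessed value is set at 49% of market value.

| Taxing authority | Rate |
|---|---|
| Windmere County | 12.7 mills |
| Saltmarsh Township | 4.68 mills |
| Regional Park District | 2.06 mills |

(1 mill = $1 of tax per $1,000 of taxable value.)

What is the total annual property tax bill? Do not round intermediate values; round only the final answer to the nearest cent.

$22,518.04

Assessed value = $2,363,950 × 0.49 = $1,158,335.5
Windmere County: $1,158,335.5 × 0.0127 = $14,710.86085
Saltmarsh Township: $1,158,335.5 × 0.00468 = $5,421.01014
Regional Park District: $1,158,335.5 × 0.00206 = $2,386.17113
Total = $14,710.86085 + $5,421.01014 + $2,386.17113 = $22,518.04212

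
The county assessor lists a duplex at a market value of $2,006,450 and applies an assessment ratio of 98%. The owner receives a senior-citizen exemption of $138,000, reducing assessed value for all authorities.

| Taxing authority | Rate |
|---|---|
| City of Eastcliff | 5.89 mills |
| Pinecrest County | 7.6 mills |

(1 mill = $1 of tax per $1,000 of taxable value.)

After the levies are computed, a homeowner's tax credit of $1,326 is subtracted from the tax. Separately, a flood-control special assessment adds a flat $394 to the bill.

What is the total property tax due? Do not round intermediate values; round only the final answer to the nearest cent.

Assessed value = $2,006,450 × 0.98 = $1,966,321
Taxable value = $1,966,321 − $138,000 = $1,828,321
City of Eastcliff: $1,828,321 × 0.00589 = $10,768.81069
Pinecrest County: $1,828,321 × 0.0076 = $13,895.2396
Levies subtotal = $24,664.05029
After credit = $24,664.05029 − $1,326 = $23,338.05029
Total = $23,338.05029 + $394 = $23,732.05029

$23,732.05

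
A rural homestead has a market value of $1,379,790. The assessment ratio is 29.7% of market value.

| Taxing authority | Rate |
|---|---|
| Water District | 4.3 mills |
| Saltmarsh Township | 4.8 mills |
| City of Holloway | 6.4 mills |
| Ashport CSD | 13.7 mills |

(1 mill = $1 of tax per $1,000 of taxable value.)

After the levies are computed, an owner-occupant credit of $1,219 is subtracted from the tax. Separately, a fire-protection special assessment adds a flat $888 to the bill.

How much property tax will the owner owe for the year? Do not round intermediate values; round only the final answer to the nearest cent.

$11,635.09

Assessed value = $1,379,790 × 0.297 = $409,797.63
Water District: $409,797.63 × 0.0043 = $1,762.129809
Saltmarsh Township: $409,797.63 × 0.0048 = $1,967.028624
City of Holloway: $409,797.63 × 0.0064 = $2,622.704832
Ashport CSD: $409,797.63 × 0.0137 = $5,614.227531
Levies subtotal = $11,966.090796
After credit = $11,966.090796 − $1,219 = $10,747.090796
Total = $10,747.090796 + $888 = $11,635.090796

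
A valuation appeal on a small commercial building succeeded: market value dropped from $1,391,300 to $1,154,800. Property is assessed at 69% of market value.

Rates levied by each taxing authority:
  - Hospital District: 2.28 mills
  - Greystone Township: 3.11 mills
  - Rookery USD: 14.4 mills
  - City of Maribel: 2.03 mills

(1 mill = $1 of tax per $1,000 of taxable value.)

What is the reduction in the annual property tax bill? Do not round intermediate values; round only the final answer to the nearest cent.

Old assessed value = $1,391,300 × 0.69 = $959,997
New assessed value = $1,154,800 × 0.69 = $796,812
Combined rate = 0.00228 + 0.00311 + 0.0144 + 0.00203 = 0.02182
Old tax = $959,997 × 0.02182 = $20,947.13454
New tax = $796,812 × 0.02182 = $17,386.43784
Reduction = $20,947.13454 − $17,386.43784 = $3,560.6967

$3,560.70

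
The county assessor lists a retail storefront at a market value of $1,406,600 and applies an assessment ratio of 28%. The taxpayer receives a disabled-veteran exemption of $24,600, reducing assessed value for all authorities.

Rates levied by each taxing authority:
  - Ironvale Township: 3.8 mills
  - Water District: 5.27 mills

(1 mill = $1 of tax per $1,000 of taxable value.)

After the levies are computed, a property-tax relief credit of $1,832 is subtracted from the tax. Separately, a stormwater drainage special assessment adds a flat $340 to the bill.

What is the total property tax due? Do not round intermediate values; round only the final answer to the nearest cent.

Assessed value = $1,406,600 × 0.28 = $393,848
Taxable value = $393,848 − $24,600 = $369,248
Ironvale Township: $369,248 × 0.0038 = $1,403.1424
Water District: $369,248 × 0.00527 = $1,945.93696
Levies subtotal = $3,349.07936
After credit = $3,349.07936 − $1,832 = $1,517.07936
Total = $1,517.07936 + $340 = $1,857.07936

$1,857.08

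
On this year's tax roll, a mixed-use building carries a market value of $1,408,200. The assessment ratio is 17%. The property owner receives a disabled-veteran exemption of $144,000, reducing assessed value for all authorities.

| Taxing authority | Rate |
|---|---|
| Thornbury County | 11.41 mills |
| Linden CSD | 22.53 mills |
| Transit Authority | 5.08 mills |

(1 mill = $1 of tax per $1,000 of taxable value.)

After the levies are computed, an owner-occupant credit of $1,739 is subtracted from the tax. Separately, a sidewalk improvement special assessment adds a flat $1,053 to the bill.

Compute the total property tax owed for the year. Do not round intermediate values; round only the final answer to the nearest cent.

Assessed value = $1,408,200 × 0.17 = $239,394
Taxable value = $239,394 − $144,000 = $95,394
Thornbury County: $95,394 × 0.01141 = $1,088.44554
Linden CSD: $95,394 × 0.02253 = $2,149.22682
Transit Authority: $95,394 × 0.00508 = $484.60152
Levies subtotal = $3,722.27388
After credit = $3,722.27388 − $1,739 = $1,983.27388
Total = $1,983.27388 + $1,053 = $3,036.27388

$3,036.27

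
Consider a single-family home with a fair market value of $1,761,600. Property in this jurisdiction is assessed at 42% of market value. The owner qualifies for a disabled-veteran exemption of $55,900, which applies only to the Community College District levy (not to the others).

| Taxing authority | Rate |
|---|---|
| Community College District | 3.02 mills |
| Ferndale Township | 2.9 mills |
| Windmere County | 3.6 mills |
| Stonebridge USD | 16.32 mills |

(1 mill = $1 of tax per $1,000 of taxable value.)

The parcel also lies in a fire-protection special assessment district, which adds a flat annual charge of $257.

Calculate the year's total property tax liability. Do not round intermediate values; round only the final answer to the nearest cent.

$19,206.47

Assessed value = $1,761,600 × 0.42 = $739,872
Community College District: ($739,872 − $55,900) × 0.00302 = $683,972 × 0.00302 = $2,065.59544
Ferndale Township: $739,872 × 0.0029 = $2,145.6288
Windmere County: $739,872 × 0.0036 = $2,663.5392
Stonebridge USD: $739,872 × 0.01632 = $12,074.71104
Levies subtotal = $18,949.47448
Total = $18,949.47448 + $257 = $19,206.47448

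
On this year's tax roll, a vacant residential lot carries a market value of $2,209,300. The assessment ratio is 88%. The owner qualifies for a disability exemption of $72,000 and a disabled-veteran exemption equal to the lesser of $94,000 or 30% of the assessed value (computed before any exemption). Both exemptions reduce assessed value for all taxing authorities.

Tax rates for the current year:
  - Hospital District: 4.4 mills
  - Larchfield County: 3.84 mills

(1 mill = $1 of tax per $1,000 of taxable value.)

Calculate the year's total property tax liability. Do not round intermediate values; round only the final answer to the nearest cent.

$14,652.24

Assessed value = $2,209,300 × 0.88 = $1,944,184
Disabled-veteran exemption = min($94,000, 30% × $1,944,184) = min($94,000, $583,255.2) = $94,000 (dollar cap binds)
Taxable value = $1,944,184 − $72,000 − $94,000 = $1,778,184
Hospital District: $1,778,184 × 0.0044 = $7,824.0096
Larchfield County: $1,778,184 × 0.00384 = $6,828.22656
Total = $14,652.23616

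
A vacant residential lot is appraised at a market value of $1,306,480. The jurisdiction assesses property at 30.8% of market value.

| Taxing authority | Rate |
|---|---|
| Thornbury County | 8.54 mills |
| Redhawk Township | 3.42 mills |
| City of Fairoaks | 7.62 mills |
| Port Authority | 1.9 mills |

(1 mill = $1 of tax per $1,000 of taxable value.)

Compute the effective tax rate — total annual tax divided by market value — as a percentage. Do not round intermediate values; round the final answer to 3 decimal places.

Assessed value = $1,306,480 × 0.308 = $402,395.84
Thornbury County: $402,395.84 × 0.00854 = $3,436.4604736
Redhawk Township: $402,395.84 × 0.00342 = $1,376.1937728
City of Fairoaks: $402,395.84 × 0.00762 = $3,066.2563008
Port Authority: $402,395.84 × 0.0019 = $764.552096
Total tax = $8,643.4626432
Effective rate = $8,643.4626432 ÷ $1,306,480 = 0.662% of market value

0.662%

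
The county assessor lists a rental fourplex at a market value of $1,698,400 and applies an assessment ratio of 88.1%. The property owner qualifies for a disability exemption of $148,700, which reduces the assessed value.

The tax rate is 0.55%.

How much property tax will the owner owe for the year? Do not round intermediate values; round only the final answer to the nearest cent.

$7,411.75

Assessed value = $1,698,400 × 0.881 = $1,496,290.4
Taxable value = $1,496,290.4 − $148,700 = $1,347,590.4
Tax = $1,347,590.4 × 0.0055 = $7,411.7472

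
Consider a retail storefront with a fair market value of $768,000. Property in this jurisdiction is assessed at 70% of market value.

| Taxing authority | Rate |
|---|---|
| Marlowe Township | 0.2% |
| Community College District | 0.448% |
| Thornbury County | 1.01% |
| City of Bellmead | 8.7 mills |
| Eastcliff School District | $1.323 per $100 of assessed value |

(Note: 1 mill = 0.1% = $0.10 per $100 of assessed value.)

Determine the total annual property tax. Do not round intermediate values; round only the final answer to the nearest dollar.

Assessed value = $768,000 × 0.7 = $537,600
Marlowe Township: $537,600 × 0.002 = $1,075.2
Community College District: $537,600 × 0.00448 = $2,408.448
Thornbury County: $537,600 × 0.0101 = $5,429.76
City of Bellmead: $537,600 × 0.0087 = $4,677.12
Eastcliff School District: $537,600 × 0.01323 = $7,112.448
Total = $20,702.976

$20,703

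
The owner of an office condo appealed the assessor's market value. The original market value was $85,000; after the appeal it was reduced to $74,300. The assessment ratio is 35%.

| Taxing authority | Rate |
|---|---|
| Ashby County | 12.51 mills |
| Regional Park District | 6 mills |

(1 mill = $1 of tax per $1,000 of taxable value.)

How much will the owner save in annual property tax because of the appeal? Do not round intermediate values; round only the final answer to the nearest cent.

Old assessed value = $85,000 × 0.35 = $29,750
New assessed value = $74,300 × 0.35 = $26,005
Combined rate = 0.01251 + 0.006 = 0.01851
Old tax = $29,750 × 0.01851 = $550.6725
New tax = $26,005 × 0.01851 = $481.35255
Reduction = $550.6725 − $481.35255 = $69.31995

$69.32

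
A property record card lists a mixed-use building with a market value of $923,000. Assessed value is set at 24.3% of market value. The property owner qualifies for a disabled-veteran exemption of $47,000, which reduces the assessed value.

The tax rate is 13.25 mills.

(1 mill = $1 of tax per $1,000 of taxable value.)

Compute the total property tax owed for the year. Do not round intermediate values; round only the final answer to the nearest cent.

Assessed value = $923,000 × 0.243 = $224,289
Taxable value = $224,289 − $47,000 = $177,289
Tax = $177,289 × 0.01325 = $2,349.07925

$2,349.08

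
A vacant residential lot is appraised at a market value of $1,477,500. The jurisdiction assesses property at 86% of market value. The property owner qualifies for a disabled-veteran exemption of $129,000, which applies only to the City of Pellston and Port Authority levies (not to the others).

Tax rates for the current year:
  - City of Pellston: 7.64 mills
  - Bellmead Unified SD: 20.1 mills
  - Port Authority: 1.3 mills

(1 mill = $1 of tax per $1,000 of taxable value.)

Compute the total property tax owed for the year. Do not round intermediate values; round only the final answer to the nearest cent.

$35,746.42

Assessed value = $1,477,500 × 0.86 = $1,270,650
City of Pellston: ($1,270,650 − $129,000) × 0.00764 = $1,141,650 × 0.00764 = $8,722.206
Bellmead Unified SD: $1,270,650 × 0.0201 = $25,540.065
Port Authority: ($1,270,650 − $129,000) × 0.0013 = $1,141,650 × 0.0013 = $1,484.145
Total = $35,746.416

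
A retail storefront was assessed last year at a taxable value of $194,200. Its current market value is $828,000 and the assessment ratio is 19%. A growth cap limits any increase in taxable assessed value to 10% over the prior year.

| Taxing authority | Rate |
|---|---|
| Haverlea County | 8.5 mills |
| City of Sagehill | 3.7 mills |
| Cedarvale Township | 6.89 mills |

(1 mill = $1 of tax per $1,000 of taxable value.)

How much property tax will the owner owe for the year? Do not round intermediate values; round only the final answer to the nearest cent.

Uncapped assessed value = $828,000 × 0.19 = $157,320
Cap limit = $194,200 × 1.1 = $213,620
Taxable assessed value = min($157,320, $213,620) = $157,320 (cap does not bind)
Haverlea County: $157,320 × 0.0085 = $1,337.22
City of Sagehill: $157,320 × 0.0037 = $582.084
Cedarvale Township: $157,320 × 0.00689 = $1,083.9348
Total = $3,003.2388

$3,003.24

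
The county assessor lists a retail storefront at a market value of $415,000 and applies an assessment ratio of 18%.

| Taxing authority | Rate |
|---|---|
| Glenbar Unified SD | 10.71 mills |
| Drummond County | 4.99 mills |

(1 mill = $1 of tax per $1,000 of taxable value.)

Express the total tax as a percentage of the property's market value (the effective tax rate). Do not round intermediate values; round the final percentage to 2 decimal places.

Assessed value = $415,000 × 0.18 = $74,700
Glenbar Unified SD: $74,700 × 0.01071 = $800.037
Drummond County: $74,700 × 0.00499 = $372.753
Total tax = $1,172.79
Effective rate = $1,172.79 ÷ $415,000 = 0.28% of market value

0.28%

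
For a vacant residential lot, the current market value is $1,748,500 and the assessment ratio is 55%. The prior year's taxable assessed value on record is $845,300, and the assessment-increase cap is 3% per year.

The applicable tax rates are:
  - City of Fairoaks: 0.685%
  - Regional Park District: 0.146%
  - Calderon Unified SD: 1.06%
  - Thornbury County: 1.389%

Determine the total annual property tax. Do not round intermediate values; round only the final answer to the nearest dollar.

$28,558

Uncapped assessed value = $1,748,500 × 0.55 = $961,675
Cap limit = $845,300 × 1.03 = $870,659
Taxable assessed value = min($961,675, $870,659) = $870,659 (cap binds)
City of Fairoaks: $870,659 × 0.00685 = $5,964.01415
Regional Park District: $870,659 × 0.00146 = $1,271.16214
Calderon Unified SD: $870,659 × 0.0106 = $9,228.9854
Thornbury County: $870,659 × 0.01389 = $12,093.45351
Total = $28,557.6152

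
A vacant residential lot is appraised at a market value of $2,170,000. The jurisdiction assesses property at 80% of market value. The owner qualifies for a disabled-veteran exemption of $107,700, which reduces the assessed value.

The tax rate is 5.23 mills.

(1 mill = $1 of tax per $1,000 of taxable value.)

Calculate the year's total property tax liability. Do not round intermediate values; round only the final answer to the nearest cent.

$8,516.01

Assessed value = $2,170,000 × 0.8 = $1,736,000
Taxable value = $1,736,000 − $107,700 = $1,628,300
Tax = $1,628,300 × 0.00523 = $8,516.009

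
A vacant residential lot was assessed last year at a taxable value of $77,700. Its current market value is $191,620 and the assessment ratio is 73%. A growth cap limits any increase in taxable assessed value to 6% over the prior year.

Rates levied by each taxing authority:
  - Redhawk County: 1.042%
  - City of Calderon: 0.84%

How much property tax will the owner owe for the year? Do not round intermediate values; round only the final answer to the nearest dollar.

$1,550

Uncapped assessed value = $191,620 × 0.73 = $139,882.6
Cap limit = $77,700 × 1.06 = $82,362
Taxable assessed value = min($139,882.6, $82,362) = $82,362 (cap binds)
Redhawk County: $82,362 × 0.01042 = $858.21204
City of Calderon: $82,362 × 0.0084 = $691.8408
Total = $1,550.05284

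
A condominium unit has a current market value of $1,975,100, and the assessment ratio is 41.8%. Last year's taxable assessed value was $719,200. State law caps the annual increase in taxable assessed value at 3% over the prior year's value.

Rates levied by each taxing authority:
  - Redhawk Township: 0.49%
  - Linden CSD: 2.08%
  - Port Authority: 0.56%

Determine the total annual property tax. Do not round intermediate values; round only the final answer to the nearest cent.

$23,186.29

Uncapped assessed value = $1,975,100 × 0.418 = $825,591.8
Cap limit = $719,200 × 1.03 = $740,776
Taxable assessed value = min($825,591.8, $740,776) = $740,776 (cap binds)
Redhawk Township: $740,776 × 0.0049 = $3,629.8024
Linden CSD: $740,776 × 0.0208 = $15,408.1408
Port Authority: $740,776 × 0.0056 = $4,148.3456
Total = $23,186.2888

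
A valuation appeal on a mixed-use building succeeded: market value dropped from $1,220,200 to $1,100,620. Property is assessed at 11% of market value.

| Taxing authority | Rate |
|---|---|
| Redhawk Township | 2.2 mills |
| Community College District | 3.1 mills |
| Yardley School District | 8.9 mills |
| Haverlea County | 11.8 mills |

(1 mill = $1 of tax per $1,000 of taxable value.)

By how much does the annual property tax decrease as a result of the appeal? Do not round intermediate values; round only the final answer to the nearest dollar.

$342

Old assessed value = $1,220,200 × 0.11 = $134,222
New assessed value = $1,100,620 × 0.11 = $121,068.2
Combined rate = 0.0022 + 0.0031 + 0.0089 + 0.0118 = 0.026
Old tax = $134,222 × 0.026 = $3,489.772
New tax = $121,068.2 × 0.026 = $3,147.7732
Reduction = $3,489.772 − $3,147.7732 = $341.9988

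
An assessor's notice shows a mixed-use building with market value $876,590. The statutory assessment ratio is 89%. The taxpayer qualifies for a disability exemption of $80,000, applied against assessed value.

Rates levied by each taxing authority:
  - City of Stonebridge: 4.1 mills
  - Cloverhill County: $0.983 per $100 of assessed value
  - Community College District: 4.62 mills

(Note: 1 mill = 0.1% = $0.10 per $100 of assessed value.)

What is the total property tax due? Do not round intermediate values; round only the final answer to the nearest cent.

$12,988.06

Assessed value = $876,590 × 0.89 = $780,165.1
Taxable value = $780,165.1 − $80,000 = $700,165.1
City of Stonebridge: $700,165.1 × 0.0041 = $2,870.67691
Cloverhill County: $700,165.1 × 0.00983 = $6,882.622933
Community College District: $700,165.1 × 0.00462 = $3,234.762762
Total = $12,988.062605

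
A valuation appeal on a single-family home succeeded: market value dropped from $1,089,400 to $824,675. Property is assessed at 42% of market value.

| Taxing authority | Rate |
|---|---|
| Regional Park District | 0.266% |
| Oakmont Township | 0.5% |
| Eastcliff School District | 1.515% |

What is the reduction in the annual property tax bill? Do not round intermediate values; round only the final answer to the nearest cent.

$2,536.12

Old assessed value = $1,089,400 × 0.42 = $457,548
New assessed value = $824,675 × 0.42 = $346,363.5
Combined rate = 0.00266 + 0.005 + 0.01515 = 0.02281
Old tax = $457,548 × 0.02281 = $10,436.66988
New tax = $346,363.5 × 0.02281 = $7,900.551435
Reduction = $10,436.66988 − $7,900.551435 = $2,536.118445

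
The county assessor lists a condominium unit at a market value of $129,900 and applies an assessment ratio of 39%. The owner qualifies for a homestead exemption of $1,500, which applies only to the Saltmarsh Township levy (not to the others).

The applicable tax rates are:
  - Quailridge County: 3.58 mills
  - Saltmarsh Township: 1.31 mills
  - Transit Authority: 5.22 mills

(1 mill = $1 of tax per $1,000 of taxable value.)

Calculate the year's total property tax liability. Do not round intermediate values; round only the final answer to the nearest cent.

Assessed value = $129,900 × 0.39 = $50,661
Quailridge County: $50,661 × 0.00358 = $181.36638
Saltmarsh Township: ($50,661 − $1,500) × 0.00131 = $49,161 × 0.00131 = $64.40091
Transit Authority: $50,661 × 0.00522 = $264.45042
Total = $510.21771

$510.22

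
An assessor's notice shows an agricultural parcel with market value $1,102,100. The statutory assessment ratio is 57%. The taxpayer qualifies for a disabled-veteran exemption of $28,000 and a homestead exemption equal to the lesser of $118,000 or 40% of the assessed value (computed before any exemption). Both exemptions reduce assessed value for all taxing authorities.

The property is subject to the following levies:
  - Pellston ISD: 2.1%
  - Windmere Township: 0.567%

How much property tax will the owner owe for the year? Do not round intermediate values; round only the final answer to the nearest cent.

$12,860.19

Assessed value = $1,102,100 × 0.57 = $628,197
Homestead exemption = min($118,000, 40% × $628,197) = min($118,000, $251,278.8) = $118,000 (dollar cap binds)
Taxable value = $628,197 − $28,000 − $118,000 = $482,197
Pellston ISD: $482,197 × 0.021 = $10,126.137
Windmere Township: $482,197 × 0.00567 = $2,734.05699
Total = $12,860.19399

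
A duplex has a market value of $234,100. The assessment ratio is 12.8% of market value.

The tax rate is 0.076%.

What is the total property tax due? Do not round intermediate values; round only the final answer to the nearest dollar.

$23

Assessed value = $234,100 × 0.128 = $29,964.8
Tax = $29,964.8 × 0.00076 = $22.773248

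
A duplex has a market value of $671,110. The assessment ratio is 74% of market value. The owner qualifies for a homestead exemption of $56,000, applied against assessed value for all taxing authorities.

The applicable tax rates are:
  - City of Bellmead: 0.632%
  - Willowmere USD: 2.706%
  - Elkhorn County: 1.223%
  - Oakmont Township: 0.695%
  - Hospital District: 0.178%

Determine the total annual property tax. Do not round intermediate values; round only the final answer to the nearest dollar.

$23,943

Assessed value = $671,110 × 0.74 = $496,621.4
Taxable value = $496,621.4 − $56,000 = $440,621.4
City of Bellmead: $440,621.4 × 0.00632 = $2,784.727248
Willowmere USD: $440,621.4 × 0.02706 = $11,923.215084
Elkhorn County: $440,621.4 × 0.01223 = $5,388.799722
Oakmont Township: $440,621.4 × 0.00695 = $3,062.31873
Hospital District: $440,621.4 × 0.00178 = $784.306092
Total = $2,784.727248 + $11,923.215084 + $5,388.799722 + $3,062.31873 + $784.306092 = $23,943.366876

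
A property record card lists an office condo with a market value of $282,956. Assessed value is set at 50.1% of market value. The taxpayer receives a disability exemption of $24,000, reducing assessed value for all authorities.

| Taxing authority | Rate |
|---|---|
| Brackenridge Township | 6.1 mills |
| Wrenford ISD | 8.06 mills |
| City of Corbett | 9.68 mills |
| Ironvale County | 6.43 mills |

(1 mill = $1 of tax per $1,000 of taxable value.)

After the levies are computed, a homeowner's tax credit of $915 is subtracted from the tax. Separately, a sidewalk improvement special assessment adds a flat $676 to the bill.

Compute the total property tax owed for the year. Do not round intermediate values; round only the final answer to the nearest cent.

$3,325.62

Assessed value = $282,956 × 0.501 = $141,760.956
Taxable value = $141,760.956 − $24,000 = $117,760.956
Brackenridge Township: $117,760.956 × 0.0061 = $718.3418316
Wrenford ISD: $117,760.956 × 0.00806 = $949.15330536
City of Corbett: $117,760.956 × 0.00968 = $1,139.92605408
Ironvale County: $117,760.956 × 0.00643 = $757.20294708
Levies subtotal = $3,564.62413812
After credit = $3,564.62413812 − $915 = $2,649.62413812
Total = $2,649.62413812 + $676 = $3,325.62413812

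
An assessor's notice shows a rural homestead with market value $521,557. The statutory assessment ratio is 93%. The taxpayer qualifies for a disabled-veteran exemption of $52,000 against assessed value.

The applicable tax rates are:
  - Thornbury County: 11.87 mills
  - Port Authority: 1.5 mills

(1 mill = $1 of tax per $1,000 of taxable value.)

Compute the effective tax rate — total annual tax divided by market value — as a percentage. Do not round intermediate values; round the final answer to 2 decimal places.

1.11%

Assessed value = $521,557 × 0.93 = $485,048.01
Taxable value = $485,048.01 − $52,000 = $433,048.01
Thornbury County: $433,048.01 × 0.01187 = $5,140.2798787
Port Authority: $433,048.01 × 0.0015 = $649.572015
Total tax = $5,789.8518937
Effective rate = $5,789.8518937 ÷ $521,557 = 1.11% of market value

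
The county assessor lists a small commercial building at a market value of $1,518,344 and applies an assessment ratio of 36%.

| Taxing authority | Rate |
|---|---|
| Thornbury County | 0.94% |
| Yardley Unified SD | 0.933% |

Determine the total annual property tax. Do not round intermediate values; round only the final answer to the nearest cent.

$10,237.89

Assessed value = $1,518,344 × 0.36 = $546,603.84
Thornbury County: $546,603.84 × 0.0094 = $5,138.076096
Yardley Unified SD: $546,603.84 × 0.00933 = $5,099.8138272
Total = $5,138.076096 + $5,099.8138272 = $10,237.8899232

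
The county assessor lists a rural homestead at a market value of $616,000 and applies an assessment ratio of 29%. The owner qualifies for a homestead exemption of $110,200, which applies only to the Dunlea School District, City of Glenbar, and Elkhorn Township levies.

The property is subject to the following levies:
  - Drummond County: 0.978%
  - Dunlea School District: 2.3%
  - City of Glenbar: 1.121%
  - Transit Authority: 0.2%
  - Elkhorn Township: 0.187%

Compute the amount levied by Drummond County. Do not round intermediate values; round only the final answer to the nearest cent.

Assessed value = $616,000 × 0.29 = $178,640
Drummond County taxable value = $178,640 (exemption does not apply)
Drummond County levy = $178,640 × 0.00978 = $1,747.0992

$1,747.10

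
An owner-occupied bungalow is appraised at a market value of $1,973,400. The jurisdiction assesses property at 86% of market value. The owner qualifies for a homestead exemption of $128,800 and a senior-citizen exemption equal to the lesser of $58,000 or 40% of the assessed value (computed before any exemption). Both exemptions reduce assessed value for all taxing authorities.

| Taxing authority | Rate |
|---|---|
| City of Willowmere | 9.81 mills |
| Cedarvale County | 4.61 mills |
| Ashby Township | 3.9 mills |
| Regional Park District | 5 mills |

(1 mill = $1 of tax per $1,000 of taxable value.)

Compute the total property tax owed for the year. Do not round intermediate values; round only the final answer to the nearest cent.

Assessed value = $1,973,400 × 0.86 = $1,697,124
Senior-citizen exemption = min($58,000, 40% × $1,697,124) = min($58,000, $678,849.6) = $58,000 (dollar cap binds)
Taxable value = $1,697,124 − $128,800 − $58,000 = $1,510,324
City of Willowmere: $1,510,324 × 0.00981 = $14,816.27844
Cedarvale County: $1,510,324 × 0.00461 = $6,962.59364
Ashby Township: $1,510,324 × 0.0039 = $5,890.2636
Regional Park District: $1,510,324 × 0.005 = $7,551.62
Total = $35,220.75568

$35,220.76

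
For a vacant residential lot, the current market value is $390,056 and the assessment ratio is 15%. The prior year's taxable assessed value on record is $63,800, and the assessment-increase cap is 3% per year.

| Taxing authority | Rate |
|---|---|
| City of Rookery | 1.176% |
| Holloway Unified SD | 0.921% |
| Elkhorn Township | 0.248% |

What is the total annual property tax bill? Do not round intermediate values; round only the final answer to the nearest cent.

Uncapped assessed value = $390,056 × 0.15 = $58,508.4
Cap limit = $63,800 × 1.03 = $65,714
Taxable assessed value = min($58,508.4, $65,714) = $58,508.4 (cap does not bind)
City of Rookery: $58,508.4 × 0.01176 = $688.058784
Holloway Unified SD: $58,508.4 × 0.00921 = $538.862364
Elkhorn Township: $58,508.4 × 0.00248 = $145.100832
Total = $1,372.02198

$1,372.02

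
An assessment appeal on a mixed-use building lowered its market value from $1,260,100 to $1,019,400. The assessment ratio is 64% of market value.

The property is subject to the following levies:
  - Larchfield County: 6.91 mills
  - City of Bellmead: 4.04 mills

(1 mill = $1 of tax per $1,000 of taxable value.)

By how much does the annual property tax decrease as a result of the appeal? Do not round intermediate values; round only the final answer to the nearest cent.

$1,686.83

Old assessed value = $1,260,100 × 0.64 = $806,464
New assessed value = $1,019,400 × 0.64 = $652,416
Combined rate = 0.00691 + 0.00404 = 0.01095
Old tax = $806,464 × 0.01095 = $8,830.7808
New tax = $652,416 × 0.01095 = $7,143.9552
Reduction = $8,830.7808 − $7,143.9552 = $1,686.8256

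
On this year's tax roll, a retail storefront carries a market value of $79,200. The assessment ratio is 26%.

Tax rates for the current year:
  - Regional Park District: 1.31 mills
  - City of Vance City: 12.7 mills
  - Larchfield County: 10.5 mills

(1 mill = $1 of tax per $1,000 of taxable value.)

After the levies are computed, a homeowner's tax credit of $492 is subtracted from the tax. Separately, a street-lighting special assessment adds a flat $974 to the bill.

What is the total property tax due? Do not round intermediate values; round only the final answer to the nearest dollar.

Assessed value = $79,200 × 0.26 = $20,592
Regional Park District: $20,592 × 0.00131 = $26.97552
City of Vance City: $20,592 × 0.0127 = $261.5184
Larchfield County: $20,592 × 0.0105 = $216.216
Levies subtotal = $504.70992
After credit = $504.70992 − $492 = $12.70992
Total = $12.70992 + $974 = $986.70992

$987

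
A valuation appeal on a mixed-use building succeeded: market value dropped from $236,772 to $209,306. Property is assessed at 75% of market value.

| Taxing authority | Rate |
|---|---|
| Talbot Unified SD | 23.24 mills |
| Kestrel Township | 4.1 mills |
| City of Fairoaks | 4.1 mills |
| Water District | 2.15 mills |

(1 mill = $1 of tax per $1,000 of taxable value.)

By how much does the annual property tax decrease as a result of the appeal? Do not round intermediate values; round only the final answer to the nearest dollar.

Old assessed value = $236,772 × 0.75 = $177,579
New assessed value = $209,306 × 0.75 = $156,979.5
Combined rate = 0.02324 + 0.0041 + 0.0041 + 0.00215 = 0.03359
Old tax = $177,579 × 0.03359 = $5,964.87861
New tax = $156,979.5 × 0.03359 = $5,272.941405
Reduction = $5,964.87861 − $5,272.941405 = $691.937205

$692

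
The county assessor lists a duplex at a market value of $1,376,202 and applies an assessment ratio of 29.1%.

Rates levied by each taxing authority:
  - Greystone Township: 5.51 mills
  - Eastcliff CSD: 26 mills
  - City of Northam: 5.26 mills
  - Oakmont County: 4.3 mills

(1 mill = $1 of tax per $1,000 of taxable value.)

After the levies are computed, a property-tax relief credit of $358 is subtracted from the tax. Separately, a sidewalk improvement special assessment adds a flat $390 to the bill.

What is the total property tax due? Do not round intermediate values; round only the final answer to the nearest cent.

$16,479.50

Assessed value = $1,376,202 × 0.291 = $400,474.782
Greystone Township: $400,474.782 × 0.00551 = $2,206.61604882
Eastcliff CSD: $400,474.782 × 0.026 = $10,412.344332
City of Northam: $400,474.782 × 0.00526 = $2,106.49735332
Oakmont County: $400,474.782 × 0.0043 = $1,722.0415626
Levies subtotal = $16,447.49929674
After credit = $16,447.49929674 − $358 = $16,089.49929674
Total = $16,089.49929674 + $390 = $16,479.49929674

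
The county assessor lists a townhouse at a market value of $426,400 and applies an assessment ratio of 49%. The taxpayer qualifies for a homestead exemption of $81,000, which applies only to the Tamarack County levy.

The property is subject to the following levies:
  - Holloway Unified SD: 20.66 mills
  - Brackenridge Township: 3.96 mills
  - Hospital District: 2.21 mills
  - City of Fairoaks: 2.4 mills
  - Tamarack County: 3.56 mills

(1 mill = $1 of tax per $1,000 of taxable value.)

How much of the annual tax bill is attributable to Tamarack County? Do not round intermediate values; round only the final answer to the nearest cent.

$455.45

Assessed value = $426,400 × 0.49 = $208,936
Tamarack County taxable value = $208,936 − $81,000 = $127,936
Tamarack County levy = $127,936 × 0.00356 = $455.45216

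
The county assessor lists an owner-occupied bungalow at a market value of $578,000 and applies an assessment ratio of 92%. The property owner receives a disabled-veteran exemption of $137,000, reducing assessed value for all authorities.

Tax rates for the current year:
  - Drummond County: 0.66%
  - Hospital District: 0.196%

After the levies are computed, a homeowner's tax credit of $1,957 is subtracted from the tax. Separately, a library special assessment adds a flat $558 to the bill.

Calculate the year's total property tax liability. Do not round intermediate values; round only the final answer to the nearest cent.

Assessed value = $578,000 × 0.92 = $531,760
Taxable value = $531,760 − $137,000 = $394,760
Drummond County: $394,760 × 0.0066 = $2,605.416
Hospital District: $394,760 × 0.00196 = $773.7296
Levies subtotal = $3,379.1456
After credit = $3,379.1456 − $1,957 = $1,422.1456
Total = $1,422.1456 + $558 = $1,980.1456

$1,980.15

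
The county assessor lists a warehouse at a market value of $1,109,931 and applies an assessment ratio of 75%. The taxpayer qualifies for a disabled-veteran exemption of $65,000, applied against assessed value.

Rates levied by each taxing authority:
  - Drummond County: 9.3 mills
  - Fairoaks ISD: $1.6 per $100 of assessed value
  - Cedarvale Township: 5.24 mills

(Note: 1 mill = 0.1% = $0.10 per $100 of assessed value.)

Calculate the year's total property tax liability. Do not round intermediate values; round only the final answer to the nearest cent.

$23,437.87

Assessed value = $1,109,931 × 0.75 = $832,448.25
Taxable value = $832,448.25 − $65,000 = $767,448.25
Drummond County: $767,448.25 × 0.0093 = $7,137.268725
Fairoaks ISD: $767,448.25 × 0.016 = $12,279.172
Cedarvale Township: $767,448.25 × 0.00524 = $4,021.42883
Total = $23,437.869555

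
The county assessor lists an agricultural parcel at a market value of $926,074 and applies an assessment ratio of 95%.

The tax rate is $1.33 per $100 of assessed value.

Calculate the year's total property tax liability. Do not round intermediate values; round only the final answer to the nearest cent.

Assessed value = $926,074 × 0.95 = $879,770.3
Tax = $879,770.3 × 0.0133 = $11,700.94499

$11,700.94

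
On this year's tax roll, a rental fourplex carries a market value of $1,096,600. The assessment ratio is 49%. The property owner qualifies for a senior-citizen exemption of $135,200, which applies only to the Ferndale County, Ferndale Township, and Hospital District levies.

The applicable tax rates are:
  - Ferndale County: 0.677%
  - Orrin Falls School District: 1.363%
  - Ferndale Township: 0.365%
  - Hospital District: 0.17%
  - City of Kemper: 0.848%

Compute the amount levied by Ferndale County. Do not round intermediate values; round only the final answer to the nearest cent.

Assessed value = $1,096,600 × 0.49 = $537,334
Ferndale County taxable value = $537,334 − $135,200 = $402,134
Ferndale County levy = $402,134 × 0.00677 = $2,722.44718

$2,722.45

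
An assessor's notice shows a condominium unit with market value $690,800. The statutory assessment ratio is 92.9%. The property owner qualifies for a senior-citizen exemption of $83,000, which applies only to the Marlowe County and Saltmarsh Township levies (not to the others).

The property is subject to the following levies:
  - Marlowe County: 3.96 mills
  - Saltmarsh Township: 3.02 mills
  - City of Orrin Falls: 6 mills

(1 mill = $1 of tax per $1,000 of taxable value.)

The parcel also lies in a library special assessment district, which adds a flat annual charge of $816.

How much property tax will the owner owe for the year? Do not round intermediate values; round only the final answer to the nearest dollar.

Assessed value = $690,800 × 0.929 = $641,753.2
Marlowe County: ($641,753.2 − $83,000) × 0.00396 = $558,753.2 × 0.00396 = $2,212.662672
Saltmarsh Township: ($641,753.2 − $83,000) × 0.00302 = $558,753.2 × 0.00302 = $1,687.434664
City of Orrin Falls: $641,753.2 × 0.006 = $3,850.5192
Levies subtotal = $7,750.616536
Total = $7,750.616536 + $816 = $8,566.616536

$8,567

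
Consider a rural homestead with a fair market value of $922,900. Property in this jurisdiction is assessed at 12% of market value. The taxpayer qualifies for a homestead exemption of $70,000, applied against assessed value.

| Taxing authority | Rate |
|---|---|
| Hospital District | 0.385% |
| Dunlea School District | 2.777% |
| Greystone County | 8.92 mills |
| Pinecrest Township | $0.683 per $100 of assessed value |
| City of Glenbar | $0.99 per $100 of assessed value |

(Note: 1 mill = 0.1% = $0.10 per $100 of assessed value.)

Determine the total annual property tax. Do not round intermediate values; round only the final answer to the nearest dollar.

$2,334

Assessed value = $922,900 × 0.12 = $110,748
Taxable value = $110,748 − $70,000 = $40,748
Hospital District: $40,748 × 0.00385 = $156.8798
Dunlea School District: $40,748 × 0.02777 = $1,131.57196
Greystone County: $40,748 × 0.00892 = $363.47216
Pinecrest Township: $40,748 × 0.00683 = $278.30884
City of Glenbar: $40,748 × 0.0099 = $403.4052
Total = $2,333.63796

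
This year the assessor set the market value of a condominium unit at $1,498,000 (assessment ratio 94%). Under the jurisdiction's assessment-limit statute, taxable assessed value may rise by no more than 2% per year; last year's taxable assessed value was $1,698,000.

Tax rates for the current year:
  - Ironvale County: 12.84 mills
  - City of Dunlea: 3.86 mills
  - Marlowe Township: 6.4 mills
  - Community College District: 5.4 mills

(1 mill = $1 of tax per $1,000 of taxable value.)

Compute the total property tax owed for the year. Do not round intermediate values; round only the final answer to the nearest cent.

Uncapped assessed value = $1,498,000 × 0.94 = $1,408,120
Cap limit = $1,698,000 × 1.02 = $1,731,960
Taxable assessed value = min($1,408,120, $1,731,960) = $1,408,120 (cap does not bind)
Ironvale County: $1,408,120 × 0.01284 = $18,080.2608
City of Dunlea: $1,408,120 × 0.00386 = $5,435.3432
Marlowe Township: $1,408,120 × 0.0064 = $9,011.968
Community College District: $1,408,120 × 0.0054 = $7,603.848
Total = $40,131.42

$40,131.42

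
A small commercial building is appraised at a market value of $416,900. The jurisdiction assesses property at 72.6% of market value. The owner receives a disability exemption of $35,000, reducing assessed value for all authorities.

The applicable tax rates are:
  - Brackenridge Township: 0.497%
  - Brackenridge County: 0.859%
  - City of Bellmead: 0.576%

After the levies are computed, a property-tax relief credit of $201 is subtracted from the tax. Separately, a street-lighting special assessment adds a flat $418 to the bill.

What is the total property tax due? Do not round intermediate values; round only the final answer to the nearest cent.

Assessed value = $416,900 × 0.726 = $302,669.4
Taxable value = $302,669.4 − $35,000 = $267,669.4
Brackenridge Township: $267,669.4 × 0.00497 = $1,330.316918
Brackenridge County: $267,669.4 × 0.00859 = $2,299.280146
City of Bellmead: $267,669.4 × 0.00576 = $1,541.775744
Levies subtotal = $5,171.372808
After credit = $5,171.372808 − $201 = $4,970.372808
Total = $4,970.372808 + $418 = $5,388.372808

$5,388.37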